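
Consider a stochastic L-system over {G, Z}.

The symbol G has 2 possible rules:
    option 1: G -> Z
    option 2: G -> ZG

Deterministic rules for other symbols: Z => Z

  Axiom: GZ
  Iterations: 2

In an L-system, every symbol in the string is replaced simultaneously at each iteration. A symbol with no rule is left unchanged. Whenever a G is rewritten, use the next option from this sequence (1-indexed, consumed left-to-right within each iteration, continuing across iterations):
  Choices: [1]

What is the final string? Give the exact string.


Answer: ZZ

Derivation:
Step 0: GZ
Step 1: ZZ  (used choices [1])
Step 2: ZZ  (used choices [])


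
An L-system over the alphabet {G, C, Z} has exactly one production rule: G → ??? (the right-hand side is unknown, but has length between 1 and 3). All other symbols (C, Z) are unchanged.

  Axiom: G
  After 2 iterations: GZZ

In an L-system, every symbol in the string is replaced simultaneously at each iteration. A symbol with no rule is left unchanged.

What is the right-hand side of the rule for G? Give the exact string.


Trying G → GZ:
  Step 0: G
  Step 1: GZ
  Step 2: GZZ
Matches the given result.

Answer: GZ


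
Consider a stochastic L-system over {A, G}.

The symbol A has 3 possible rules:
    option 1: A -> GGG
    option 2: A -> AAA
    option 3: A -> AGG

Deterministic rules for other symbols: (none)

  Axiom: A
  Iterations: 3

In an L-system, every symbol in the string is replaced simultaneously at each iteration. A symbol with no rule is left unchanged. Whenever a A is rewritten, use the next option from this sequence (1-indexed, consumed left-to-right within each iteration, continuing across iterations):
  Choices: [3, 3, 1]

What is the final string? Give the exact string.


Step 0: A
Step 1: AGG  (used choices [3])
Step 2: AGGGG  (used choices [3])
Step 3: GGGGGGG  (used choices [1])

Answer: GGGGGGG


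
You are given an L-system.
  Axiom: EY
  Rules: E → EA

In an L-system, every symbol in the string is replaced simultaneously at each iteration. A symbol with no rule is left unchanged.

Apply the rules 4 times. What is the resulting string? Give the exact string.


Step 0: EY
Step 1: EAY
Step 2: EAAY
Step 3: EAAAY
Step 4: EAAAAY

Answer: EAAAAY


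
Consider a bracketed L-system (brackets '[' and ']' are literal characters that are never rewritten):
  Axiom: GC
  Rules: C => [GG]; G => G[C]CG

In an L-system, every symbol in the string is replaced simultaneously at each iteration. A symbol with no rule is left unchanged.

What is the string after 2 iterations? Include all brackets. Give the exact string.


Answer: G[C]CG[[GG]][GG]G[C]CG[G[C]CGG[C]CG]

Derivation:
Step 0: GC
Step 1: G[C]CG[GG]
Step 2: G[C]CG[[GG]][GG]G[C]CG[G[C]CGG[C]CG]


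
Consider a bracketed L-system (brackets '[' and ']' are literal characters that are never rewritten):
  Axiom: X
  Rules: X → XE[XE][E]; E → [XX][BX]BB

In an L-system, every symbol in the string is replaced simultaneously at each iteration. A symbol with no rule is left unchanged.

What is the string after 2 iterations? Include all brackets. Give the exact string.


Step 0: X
Step 1: XE[XE][E]
Step 2: XE[XE][E][XX][BX]BB[XE[XE][E][XX][BX]BB][[XX][BX]BB]

Answer: XE[XE][E][XX][BX]BB[XE[XE][E][XX][BX]BB][[XX][BX]BB]


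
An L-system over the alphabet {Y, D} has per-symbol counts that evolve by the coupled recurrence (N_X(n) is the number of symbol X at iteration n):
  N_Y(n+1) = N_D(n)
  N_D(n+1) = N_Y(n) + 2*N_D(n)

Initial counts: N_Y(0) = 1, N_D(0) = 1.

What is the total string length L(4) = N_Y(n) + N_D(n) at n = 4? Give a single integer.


Step 0: N_Y=1, N_D=1, L=2
Step 1: N_Y=1, N_D=3, L=4
Step 2: N_Y=3, N_D=7, L=10
Step 3: N_Y=7, N_D=17, L=24
Step 4: N_Y=17, N_D=41, L=58

Answer: 58


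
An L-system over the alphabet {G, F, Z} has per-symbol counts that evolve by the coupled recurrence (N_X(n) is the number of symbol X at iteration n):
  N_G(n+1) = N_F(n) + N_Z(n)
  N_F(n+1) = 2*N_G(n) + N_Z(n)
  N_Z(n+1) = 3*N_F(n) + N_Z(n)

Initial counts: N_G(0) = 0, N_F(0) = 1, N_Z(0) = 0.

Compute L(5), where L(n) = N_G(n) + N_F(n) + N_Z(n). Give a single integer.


Step 0: N_G=0, N_F=1, N_Z=0, L=1
Step 1: N_G=1, N_F=0, N_Z=3, L=4
Step 2: N_G=3, N_F=5, N_Z=3, L=11
Step 3: N_G=8, N_F=9, N_Z=18, L=35
Step 4: N_G=27, N_F=34, N_Z=45, L=106
Step 5: N_G=79, N_F=99, N_Z=147, L=325

Answer: 325


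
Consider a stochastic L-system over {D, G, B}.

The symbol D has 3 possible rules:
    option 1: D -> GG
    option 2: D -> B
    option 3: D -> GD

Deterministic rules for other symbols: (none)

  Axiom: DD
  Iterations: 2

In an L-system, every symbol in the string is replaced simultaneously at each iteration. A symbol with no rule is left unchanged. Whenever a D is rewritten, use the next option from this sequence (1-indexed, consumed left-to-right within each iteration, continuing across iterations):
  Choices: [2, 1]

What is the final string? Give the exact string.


Step 0: DD
Step 1: BGG  (used choices [2, 1])
Step 2: BGG  (used choices [])

Answer: BGG


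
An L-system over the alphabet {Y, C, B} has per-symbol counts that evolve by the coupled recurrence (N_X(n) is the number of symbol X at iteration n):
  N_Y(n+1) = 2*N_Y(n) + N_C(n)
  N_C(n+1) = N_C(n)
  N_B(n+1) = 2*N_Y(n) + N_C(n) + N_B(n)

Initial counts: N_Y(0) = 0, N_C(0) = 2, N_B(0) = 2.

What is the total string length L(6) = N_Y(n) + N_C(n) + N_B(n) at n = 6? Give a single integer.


Answer: 370

Derivation:
Step 0: N_Y=0, N_C=2, N_B=2, L=4
Step 1: N_Y=2, N_C=2, N_B=4, L=8
Step 2: N_Y=6, N_C=2, N_B=10, L=18
Step 3: N_Y=14, N_C=2, N_B=24, L=40
Step 4: N_Y=30, N_C=2, N_B=54, L=86
Step 5: N_Y=62, N_C=2, N_B=116, L=180
Step 6: N_Y=126, N_C=2, N_B=242, L=370


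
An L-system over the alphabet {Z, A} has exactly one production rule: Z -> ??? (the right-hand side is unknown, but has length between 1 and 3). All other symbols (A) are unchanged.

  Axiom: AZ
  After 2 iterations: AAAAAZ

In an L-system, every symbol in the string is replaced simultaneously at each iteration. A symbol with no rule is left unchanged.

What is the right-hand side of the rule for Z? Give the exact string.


Trying Z -> AAZ:
  Step 0: AZ
  Step 1: AAAZ
  Step 2: AAAAAZ
Matches the given result.

Answer: AAZ


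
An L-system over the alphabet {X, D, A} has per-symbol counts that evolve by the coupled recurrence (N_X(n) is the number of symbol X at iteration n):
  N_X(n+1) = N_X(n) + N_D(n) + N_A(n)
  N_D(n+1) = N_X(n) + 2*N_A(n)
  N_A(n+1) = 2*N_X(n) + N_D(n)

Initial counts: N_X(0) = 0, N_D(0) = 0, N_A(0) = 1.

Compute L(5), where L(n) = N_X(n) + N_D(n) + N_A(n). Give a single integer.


Step 0: N_X=0, N_D=0, N_A=1, L=1
Step 1: N_X=1, N_D=2, N_A=0, L=3
Step 2: N_X=3, N_D=1, N_A=4, L=8
Step 3: N_X=8, N_D=11, N_A=7, L=26
Step 4: N_X=26, N_D=22, N_A=27, L=75
Step 5: N_X=75, N_D=80, N_A=74, L=229

Answer: 229


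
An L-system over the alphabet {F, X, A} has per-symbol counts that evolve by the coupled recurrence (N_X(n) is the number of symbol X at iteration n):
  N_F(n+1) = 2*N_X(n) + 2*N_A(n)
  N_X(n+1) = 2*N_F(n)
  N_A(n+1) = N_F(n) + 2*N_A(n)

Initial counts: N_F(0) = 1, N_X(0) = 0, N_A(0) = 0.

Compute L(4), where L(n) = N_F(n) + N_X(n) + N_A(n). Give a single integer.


Answer: 76

Derivation:
Step 0: N_F=1, N_X=0, N_A=0, L=1
Step 1: N_F=0, N_X=2, N_A=1, L=3
Step 2: N_F=6, N_X=0, N_A=2, L=8
Step 3: N_F=4, N_X=12, N_A=10, L=26
Step 4: N_F=44, N_X=8, N_A=24, L=76


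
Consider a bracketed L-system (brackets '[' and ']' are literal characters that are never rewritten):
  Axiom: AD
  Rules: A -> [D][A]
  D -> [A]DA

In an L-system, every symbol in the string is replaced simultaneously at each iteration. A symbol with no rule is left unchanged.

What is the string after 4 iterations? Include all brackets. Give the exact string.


Step 0: AD
Step 1: [D][A][A]DA
Step 2: [[A]DA][[D][A]][[D][A]][A]DA[D][A]
Step 3: [[[D][A]][A]DA[D][A]][[[A]DA][[D][A]]][[[A]DA][[D][A]]][[D][A]][A]DA[D][A][[A]DA][[D][A]]
Step 4: [[[[A]DA][[D][A]]][[D][A]][A]DA[D][A][[A]DA][[D][A]]][[[[D][A]][A]DA[D][A]][[[A]DA][[D][A]]]][[[[D][A]][A]DA[D][A]][[[A]DA][[D][A]]]][[[A]DA][[D][A]]][[D][A]][A]DA[D][A][[A]DA][[D][A]][[[D][A]][A]DA[D][A]][[[A]DA][[D][A]]]

Answer: [[[[A]DA][[D][A]]][[D][A]][A]DA[D][A][[A]DA][[D][A]]][[[[D][A]][A]DA[D][A]][[[A]DA][[D][A]]]][[[[D][A]][A]DA[D][A]][[[A]DA][[D][A]]]][[[A]DA][[D][A]]][[D][A]][A]DA[D][A][[A]DA][[D][A]][[[D][A]][A]DA[D][A]][[[A]DA][[D][A]]]


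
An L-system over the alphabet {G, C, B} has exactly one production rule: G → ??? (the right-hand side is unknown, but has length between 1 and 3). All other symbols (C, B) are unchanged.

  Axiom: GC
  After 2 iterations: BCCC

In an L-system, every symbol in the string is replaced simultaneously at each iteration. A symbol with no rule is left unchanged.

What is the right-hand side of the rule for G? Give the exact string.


Trying G → BCC:
  Step 0: GC
  Step 1: BCCC
  Step 2: BCCC
Matches the given result.

Answer: BCC


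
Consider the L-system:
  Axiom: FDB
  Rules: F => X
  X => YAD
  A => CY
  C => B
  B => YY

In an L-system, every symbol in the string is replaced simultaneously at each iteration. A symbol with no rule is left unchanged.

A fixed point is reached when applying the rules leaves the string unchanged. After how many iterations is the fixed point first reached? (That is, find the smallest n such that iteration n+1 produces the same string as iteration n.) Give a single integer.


Step 0: FDB
Step 1: XDYY
Step 2: YADDYY
Step 3: YCYDDYY
Step 4: YBYDDYY
Step 5: YYYYDDYY
Step 6: YYYYDDYY  (unchanged — fixed point at step 5)

Answer: 5


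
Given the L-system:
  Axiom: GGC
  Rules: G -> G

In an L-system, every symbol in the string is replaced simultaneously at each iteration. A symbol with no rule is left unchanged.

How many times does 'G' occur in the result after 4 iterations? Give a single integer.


Answer: 2

Derivation:
Step 0: GGC  (2 'G')
Step 1: GGC  (2 'G')
Step 2: GGC  (2 'G')
Step 3: GGC  (2 'G')
Step 4: GGC  (2 'G')


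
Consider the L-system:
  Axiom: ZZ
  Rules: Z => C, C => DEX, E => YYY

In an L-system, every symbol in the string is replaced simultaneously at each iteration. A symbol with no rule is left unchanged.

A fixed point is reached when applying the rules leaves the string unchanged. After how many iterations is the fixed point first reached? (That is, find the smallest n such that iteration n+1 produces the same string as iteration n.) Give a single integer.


Answer: 3

Derivation:
Step 0: ZZ
Step 1: CC
Step 2: DEXDEX
Step 3: DYYYXDYYYX
Step 4: DYYYXDYYYX  (unchanged — fixed point at step 3)


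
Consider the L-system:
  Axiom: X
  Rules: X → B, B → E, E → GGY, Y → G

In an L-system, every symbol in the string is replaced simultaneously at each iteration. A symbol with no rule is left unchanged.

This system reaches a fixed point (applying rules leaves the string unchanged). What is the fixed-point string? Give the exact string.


Answer: GGG

Derivation:
Step 0: X
Step 1: B
Step 2: E
Step 3: GGY
Step 4: GGG
Step 5: GGG  (unchanged — fixed point at step 4)


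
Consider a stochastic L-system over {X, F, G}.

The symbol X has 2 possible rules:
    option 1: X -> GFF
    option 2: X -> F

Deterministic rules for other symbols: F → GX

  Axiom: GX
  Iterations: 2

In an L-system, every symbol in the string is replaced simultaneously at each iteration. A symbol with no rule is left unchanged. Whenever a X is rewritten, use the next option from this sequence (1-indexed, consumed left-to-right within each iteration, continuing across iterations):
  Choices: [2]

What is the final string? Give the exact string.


Answer: GGX

Derivation:
Step 0: GX
Step 1: GF  (used choices [2])
Step 2: GGX  (used choices [])


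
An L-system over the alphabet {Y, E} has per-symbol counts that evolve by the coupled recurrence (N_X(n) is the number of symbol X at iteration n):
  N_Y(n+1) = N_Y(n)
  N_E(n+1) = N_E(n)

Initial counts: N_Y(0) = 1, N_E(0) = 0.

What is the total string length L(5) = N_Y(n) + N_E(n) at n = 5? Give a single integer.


Answer: 1

Derivation:
Step 0: N_Y=1, N_E=0, L=1
Step 1: N_Y=1, N_E=0, L=1
Step 2: N_Y=1, N_E=0, L=1
Step 3: N_Y=1, N_E=0, L=1
Step 4: N_Y=1, N_E=0, L=1
Step 5: N_Y=1, N_E=0, L=1


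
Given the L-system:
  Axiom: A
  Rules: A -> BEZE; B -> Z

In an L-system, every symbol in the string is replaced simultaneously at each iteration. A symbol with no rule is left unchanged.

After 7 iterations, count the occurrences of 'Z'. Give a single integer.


Step 0: A  (0 'Z')
Step 1: BEZE  (1 'Z')
Step 2: ZEZE  (2 'Z')
Step 3: ZEZE  (2 'Z')
Step 4: ZEZE  (2 'Z')
Step 5: ZEZE  (2 'Z')
Step 6: ZEZE  (2 'Z')
Step 7: ZEZE  (2 'Z')

Answer: 2


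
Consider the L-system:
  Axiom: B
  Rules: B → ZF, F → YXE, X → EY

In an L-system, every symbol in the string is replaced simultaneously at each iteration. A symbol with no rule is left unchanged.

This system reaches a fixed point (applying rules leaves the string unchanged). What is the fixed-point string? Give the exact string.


Answer: ZYEYE

Derivation:
Step 0: B
Step 1: ZF
Step 2: ZYXE
Step 3: ZYEYE
Step 4: ZYEYE  (unchanged — fixed point at step 3)


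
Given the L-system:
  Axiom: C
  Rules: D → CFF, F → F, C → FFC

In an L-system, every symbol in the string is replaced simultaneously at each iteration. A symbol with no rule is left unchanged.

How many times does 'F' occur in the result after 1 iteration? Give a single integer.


Answer: 2

Derivation:
Step 0: C  (0 'F')
Step 1: FFC  (2 'F')


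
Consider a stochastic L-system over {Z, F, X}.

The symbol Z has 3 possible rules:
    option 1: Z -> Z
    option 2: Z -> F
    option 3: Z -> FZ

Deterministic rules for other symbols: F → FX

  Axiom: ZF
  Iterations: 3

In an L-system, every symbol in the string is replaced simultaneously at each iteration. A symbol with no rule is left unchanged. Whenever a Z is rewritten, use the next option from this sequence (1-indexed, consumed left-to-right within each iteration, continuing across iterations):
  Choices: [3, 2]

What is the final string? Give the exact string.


Step 0: ZF
Step 1: FZFX  (used choices [3])
Step 2: FXFFXX  (used choices [2])
Step 3: FXXFXFXXX  (used choices [])

Answer: FXXFXFXXX


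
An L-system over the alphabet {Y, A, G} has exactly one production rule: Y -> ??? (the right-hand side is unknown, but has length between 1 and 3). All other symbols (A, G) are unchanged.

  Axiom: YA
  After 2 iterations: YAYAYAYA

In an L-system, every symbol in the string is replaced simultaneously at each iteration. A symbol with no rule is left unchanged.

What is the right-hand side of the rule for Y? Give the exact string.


Trying Y -> YAY:
  Step 0: YA
  Step 1: YAYA
  Step 2: YAYAYAYA
Matches the given result.

Answer: YAY


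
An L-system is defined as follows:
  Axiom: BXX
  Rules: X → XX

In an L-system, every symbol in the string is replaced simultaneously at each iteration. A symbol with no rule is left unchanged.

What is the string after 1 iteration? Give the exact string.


Step 0: BXX
Step 1: BXXXX

Answer: BXXXX


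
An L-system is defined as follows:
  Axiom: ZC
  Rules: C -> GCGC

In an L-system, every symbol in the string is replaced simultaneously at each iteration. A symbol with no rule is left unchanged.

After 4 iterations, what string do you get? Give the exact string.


Step 0: ZC
Step 1: ZGCGC
Step 2: ZGGCGCGGCGC
Step 3: ZGGGCGCGGCGCGGGCGCGGCGC
Step 4: ZGGGGCGCGGCGCGGGCGCGGCGCGGGGCGCGGCGCGGGCGCGGCGC

Answer: ZGGGGCGCGGCGCGGGCGCGGCGCGGGGCGCGGCGCGGGCGCGGCGC


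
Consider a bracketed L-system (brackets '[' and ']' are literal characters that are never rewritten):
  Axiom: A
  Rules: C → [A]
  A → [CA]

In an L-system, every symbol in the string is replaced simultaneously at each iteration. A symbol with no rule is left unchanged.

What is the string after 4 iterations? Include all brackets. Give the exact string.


Answer: [[[[A][CA]]][[[CA]][[A][CA]]]]

Derivation:
Step 0: A
Step 1: [CA]
Step 2: [[A][CA]]
Step 3: [[[CA]][[A][CA]]]
Step 4: [[[[A][CA]]][[[CA]][[A][CA]]]]


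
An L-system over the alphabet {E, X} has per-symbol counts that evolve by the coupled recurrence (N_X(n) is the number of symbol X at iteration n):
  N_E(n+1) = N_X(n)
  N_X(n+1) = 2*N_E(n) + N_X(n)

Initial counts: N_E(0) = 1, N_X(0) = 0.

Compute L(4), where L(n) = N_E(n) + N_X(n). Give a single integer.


Answer: 16

Derivation:
Step 0: N_E=1, N_X=0, L=1
Step 1: N_E=0, N_X=2, L=2
Step 2: N_E=2, N_X=2, L=4
Step 3: N_E=2, N_X=6, L=8
Step 4: N_E=6, N_X=10, L=16


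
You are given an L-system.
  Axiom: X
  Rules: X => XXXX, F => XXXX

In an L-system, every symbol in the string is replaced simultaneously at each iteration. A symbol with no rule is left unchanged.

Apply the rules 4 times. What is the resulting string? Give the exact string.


Answer: XXXXXXXXXXXXXXXXXXXXXXXXXXXXXXXXXXXXXXXXXXXXXXXXXXXXXXXXXXXXXXXXXXXXXXXXXXXXXXXXXXXXXXXXXXXXXXXXXXXXXXXXXXXXXXXXXXXXXXXXXXXXXXXXXXXXXXXXXXXXXXXXXXXXXXXXXXXXXXXXXXXXXXXXXXXXXXXXXXXXXXXXXXXXXXXXXXXXXXXXXXXXXXXXXXXXXXXXXXXXXXXXXXXXXXXXXXXXXXXXXXXXXXXXXXXXXXXX

Derivation:
Step 0: X
Step 1: XXXX
Step 2: XXXXXXXXXXXXXXXX
Step 3: XXXXXXXXXXXXXXXXXXXXXXXXXXXXXXXXXXXXXXXXXXXXXXXXXXXXXXXXXXXXXXXX
Step 4: XXXXXXXXXXXXXXXXXXXXXXXXXXXXXXXXXXXXXXXXXXXXXXXXXXXXXXXXXXXXXXXXXXXXXXXXXXXXXXXXXXXXXXXXXXXXXXXXXXXXXXXXXXXXXXXXXXXXXXXXXXXXXXXXXXXXXXXXXXXXXXXXXXXXXXXXXXXXXXXXXXXXXXXXXXXXXXXXXXXXXXXXXXXXXXXXXXXXXXXXXXXXXXXXXXXXXXXXXXXXXXXXXXXXXXXXXXXXXXXXXXXXXXXXXXXXXXXX


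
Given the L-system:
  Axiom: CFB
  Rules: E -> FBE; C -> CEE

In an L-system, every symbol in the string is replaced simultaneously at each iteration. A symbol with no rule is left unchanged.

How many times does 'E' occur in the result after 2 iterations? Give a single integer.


Step 0: CFB  (0 'E')
Step 1: CEEFB  (2 'E')
Step 2: CEEFBEFBEFB  (4 'E')

Answer: 4


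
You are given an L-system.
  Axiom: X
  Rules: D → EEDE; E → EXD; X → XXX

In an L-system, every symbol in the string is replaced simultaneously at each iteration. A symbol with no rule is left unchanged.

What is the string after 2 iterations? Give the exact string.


Step 0: X
Step 1: XXX
Step 2: XXXXXXXXX

Answer: XXXXXXXXX


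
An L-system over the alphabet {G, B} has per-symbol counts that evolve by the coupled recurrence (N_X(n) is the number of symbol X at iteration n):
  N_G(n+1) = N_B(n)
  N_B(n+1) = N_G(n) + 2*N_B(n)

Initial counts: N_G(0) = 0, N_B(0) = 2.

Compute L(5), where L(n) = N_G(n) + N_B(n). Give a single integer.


Answer: 198

Derivation:
Step 0: N_G=0, N_B=2, L=2
Step 1: N_G=2, N_B=4, L=6
Step 2: N_G=4, N_B=10, L=14
Step 3: N_G=10, N_B=24, L=34
Step 4: N_G=24, N_B=58, L=82
Step 5: N_G=58, N_B=140, L=198


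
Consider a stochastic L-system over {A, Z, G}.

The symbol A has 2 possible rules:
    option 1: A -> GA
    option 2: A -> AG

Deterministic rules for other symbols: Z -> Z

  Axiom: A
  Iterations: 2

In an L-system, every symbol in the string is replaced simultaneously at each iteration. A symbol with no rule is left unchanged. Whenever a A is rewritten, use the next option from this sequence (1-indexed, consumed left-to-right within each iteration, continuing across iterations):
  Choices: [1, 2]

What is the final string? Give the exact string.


Answer: GAG

Derivation:
Step 0: A
Step 1: GA  (used choices [1])
Step 2: GAG  (used choices [2])


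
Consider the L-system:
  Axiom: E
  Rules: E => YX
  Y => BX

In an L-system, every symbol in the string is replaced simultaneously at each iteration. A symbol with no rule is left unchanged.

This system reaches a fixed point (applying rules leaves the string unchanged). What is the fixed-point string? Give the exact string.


Answer: BXX

Derivation:
Step 0: E
Step 1: YX
Step 2: BXX
Step 3: BXX  (unchanged — fixed point at step 2)


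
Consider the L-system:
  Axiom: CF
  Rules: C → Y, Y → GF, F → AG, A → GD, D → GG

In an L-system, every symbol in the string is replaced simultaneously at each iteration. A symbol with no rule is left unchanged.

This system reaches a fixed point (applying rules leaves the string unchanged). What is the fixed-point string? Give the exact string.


Answer: GGGGGGGGG

Derivation:
Step 0: CF
Step 1: YAG
Step 2: GFGDG
Step 3: GAGGGGG
Step 4: GGDGGGGG
Step 5: GGGGGGGGG
Step 6: GGGGGGGGG  (unchanged — fixed point at step 5)


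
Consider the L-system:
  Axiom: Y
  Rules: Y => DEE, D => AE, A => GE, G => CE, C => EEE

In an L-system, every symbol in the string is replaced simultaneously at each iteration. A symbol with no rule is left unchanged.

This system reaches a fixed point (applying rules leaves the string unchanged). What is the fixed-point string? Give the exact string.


Step 0: Y
Step 1: DEE
Step 2: AEEE
Step 3: GEEEE
Step 4: CEEEEE
Step 5: EEEEEEEE
Step 6: EEEEEEEE  (unchanged — fixed point at step 5)

Answer: EEEEEEEE


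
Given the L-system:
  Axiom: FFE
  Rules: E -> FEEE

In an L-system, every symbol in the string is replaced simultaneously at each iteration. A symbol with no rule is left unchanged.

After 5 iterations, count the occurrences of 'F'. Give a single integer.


Answer: 123

Derivation:
Step 0: FFE  (2 'F')
Step 1: FFFEEE  (3 'F')
Step 2: FFFFEEEFEEEFEEE  (6 'F')
Step 3: FFFFFEEEFEEEFEEEFFEEEFEEEFEEEFFEEEFEEEFEEE  (15 'F')
Step 4: FFFFFFEEEFEEEFEEEFFEEEFEEEFEEEFFEEEFEEEFEEEFFFEEEFEEEFEEEFFEEEFEEEFEEEFFEEEFEEEFEEEFFFEEEFEEEFEEEFFEEEFEEEFEEEFFEEEFEEEFEEE  (42 'F')
Step 5: FFFFFFFEEEFEEEFEEEFFEEEFEEEFEEEFFEEEFEEEFEEEFFFEEEFEEEFEEEFFEEEFEEEFEEEFFEEEFEEEFEEEFFFEEEFEEEFEEEFFEEEFEEEFEEEFFEEEFEEEFEEEFFFFEEEFEEEFEEEFFEEEFEEEFEEEFFEEEFEEEFEEEFFFEEEFEEEFEEEFFEEEFEEEFEEEFFEEEFEEEFEEEFFFEEEFEEEFEEEFFEEEFEEEFEEEFFEEEFEEEFEEEFFFFEEEFEEEFEEEFFEEEFEEEFEEEFFEEEFEEEFEEEFFFEEEFEEEFEEEFFEEEFEEEFEEEFFEEEFEEEFEEEFFFEEEFEEEFEEEFFEEEFEEEFEEEFFEEEFEEEFEEE  (123 'F')


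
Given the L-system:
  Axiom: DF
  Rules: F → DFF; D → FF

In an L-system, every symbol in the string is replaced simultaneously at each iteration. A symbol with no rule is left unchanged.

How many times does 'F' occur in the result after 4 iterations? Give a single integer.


Answer: 76

Derivation:
Step 0: DF  (1 'F')
Step 1: FFDFF  (4 'F')
Step 2: DFFDFFFFDFFDFF  (10 'F')
Step 3: FFDFFDFFFFDFFDFFDFFDFFFFDFFDFFFFDFFDFF  (28 'F')
Step 4: DFFDFFFFDFFDFFFFDFFDFFDFFDFFFFDFFDFFFFDFFDFFFFDFFDFFFFDFFDFFDFFDFFFFDFFDFFFFDFFDFFDFFDFFFFDFFDFFFFDFFDFF  (76 'F')


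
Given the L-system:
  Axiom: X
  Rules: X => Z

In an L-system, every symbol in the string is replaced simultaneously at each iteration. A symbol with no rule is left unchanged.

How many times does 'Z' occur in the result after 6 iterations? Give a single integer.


Step 0: X  (0 'Z')
Step 1: Z  (1 'Z')
Step 2: Z  (1 'Z')
Step 3: Z  (1 'Z')
Step 4: Z  (1 'Z')
Step 5: Z  (1 'Z')
Step 6: Z  (1 'Z')

Answer: 1


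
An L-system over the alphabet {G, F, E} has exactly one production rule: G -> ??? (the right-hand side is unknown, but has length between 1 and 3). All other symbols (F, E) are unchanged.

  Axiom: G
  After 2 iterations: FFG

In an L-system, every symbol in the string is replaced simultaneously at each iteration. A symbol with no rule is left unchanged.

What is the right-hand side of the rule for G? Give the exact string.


Trying G -> FG:
  Step 0: G
  Step 1: FG
  Step 2: FFG
Matches the given result.

Answer: FG


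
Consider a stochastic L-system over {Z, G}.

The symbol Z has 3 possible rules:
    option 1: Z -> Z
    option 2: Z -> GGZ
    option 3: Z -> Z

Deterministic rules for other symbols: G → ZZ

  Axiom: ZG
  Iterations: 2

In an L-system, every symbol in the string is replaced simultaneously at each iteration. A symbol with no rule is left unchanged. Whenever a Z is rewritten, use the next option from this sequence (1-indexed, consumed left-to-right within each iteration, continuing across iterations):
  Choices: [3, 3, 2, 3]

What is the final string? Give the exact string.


Answer: ZGGZZ

Derivation:
Step 0: ZG
Step 1: ZZZ  (used choices [3])
Step 2: ZGGZZ  (used choices [3, 2, 3])


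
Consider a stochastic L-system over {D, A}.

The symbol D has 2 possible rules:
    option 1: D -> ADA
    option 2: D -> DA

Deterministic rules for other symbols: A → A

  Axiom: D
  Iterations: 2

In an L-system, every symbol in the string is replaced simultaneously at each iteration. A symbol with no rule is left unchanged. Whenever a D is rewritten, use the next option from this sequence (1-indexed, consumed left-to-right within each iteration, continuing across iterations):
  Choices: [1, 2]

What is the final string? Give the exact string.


Answer: ADAA

Derivation:
Step 0: D
Step 1: ADA  (used choices [1])
Step 2: ADAA  (used choices [2])


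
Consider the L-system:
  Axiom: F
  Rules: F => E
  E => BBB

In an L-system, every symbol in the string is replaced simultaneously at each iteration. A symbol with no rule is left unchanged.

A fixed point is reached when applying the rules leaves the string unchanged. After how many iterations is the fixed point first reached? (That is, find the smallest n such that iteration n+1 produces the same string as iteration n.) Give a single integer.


Step 0: F
Step 1: E
Step 2: BBB
Step 3: BBB  (unchanged — fixed point at step 2)

Answer: 2


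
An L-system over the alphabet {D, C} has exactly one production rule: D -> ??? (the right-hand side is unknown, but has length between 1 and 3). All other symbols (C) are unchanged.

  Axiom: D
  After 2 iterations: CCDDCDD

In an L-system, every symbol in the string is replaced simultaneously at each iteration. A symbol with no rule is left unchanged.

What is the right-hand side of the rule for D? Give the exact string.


Trying D -> CDD:
  Step 0: D
  Step 1: CDD
  Step 2: CCDDCDD
Matches the given result.

Answer: CDD


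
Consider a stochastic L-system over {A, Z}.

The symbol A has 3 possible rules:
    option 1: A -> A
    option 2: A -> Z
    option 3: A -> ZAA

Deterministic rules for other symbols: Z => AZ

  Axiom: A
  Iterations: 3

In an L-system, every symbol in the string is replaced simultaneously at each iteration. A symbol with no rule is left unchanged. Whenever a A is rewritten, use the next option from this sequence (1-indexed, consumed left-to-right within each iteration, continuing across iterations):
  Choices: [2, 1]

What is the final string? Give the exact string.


Answer: AAZ

Derivation:
Step 0: A
Step 1: Z  (used choices [2])
Step 2: AZ  (used choices [])
Step 3: AAZ  (used choices [1])


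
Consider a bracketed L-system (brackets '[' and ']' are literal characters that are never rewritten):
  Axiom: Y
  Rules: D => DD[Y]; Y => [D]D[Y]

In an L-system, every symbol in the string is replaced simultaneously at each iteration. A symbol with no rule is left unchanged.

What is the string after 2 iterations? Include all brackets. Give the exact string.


Answer: [DD[Y]]DD[Y][[D]D[Y]]

Derivation:
Step 0: Y
Step 1: [D]D[Y]
Step 2: [DD[Y]]DD[Y][[D]D[Y]]


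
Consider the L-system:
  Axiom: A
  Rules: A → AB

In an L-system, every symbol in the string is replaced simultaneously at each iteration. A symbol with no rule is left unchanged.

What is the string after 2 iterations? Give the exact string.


Step 0: A
Step 1: AB
Step 2: ABB

Answer: ABB


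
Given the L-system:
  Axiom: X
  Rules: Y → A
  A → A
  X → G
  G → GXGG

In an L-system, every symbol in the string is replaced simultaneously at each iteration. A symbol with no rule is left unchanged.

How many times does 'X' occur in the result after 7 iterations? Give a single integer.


Answer: 360

Derivation:
Final string: GXGGGGXGGGXGGGXGGGXGGGGXGGGXGGGXGGGGXGGGXGGGXGGGGXGGGXGGGXGGGGXGGGXGGGXGGGXGGGGXGGGXGGGXGGGGXGGGXGGGXGGGGXGGGXGGGXGGGXGGGGXGGGXGGGXGGGGXGGGXGGGXGGGGXGGGXGGGXGGGXGGGGXGGGXGGGXGGGGXGGGXGGGXGGGGXGGGXGGGXGGGXGGGGXGGGXGGGXGGGGXGGGXGGGXGGGGXGGGXGGGXGGGGXGGGXGGGXGGGXGGGGXGGGXGGGXGGGGXGGGXGGGXGGGGXGGGXGGGXGGGXGGGGXGGGXGGGXGGGGXGGGXGGGXGGGGXGGGXGGGXGGGXGGGGXGGGXGGGXGGGGXGGGXGGGXGGGGXGGGXGGGXGGGGXGGGXGGGXGGGXGGGGXGGGXGGGXGGGGXGGGXGGGXGGGGXGGGXGGGXGGGXGGGGXGGGXGGGXGGGGXGGGXGGGXGGGGXGGGXGGGXGGGXGGGGXGGGXGGGXGGGGXGGGXGGGXGGGGXGGGXGGGXGGGGXGGGXGGGXGGGXGGGGXGGGXGGGXGGGGXGGGXGGGXGGGGXGGGXGGGXGGGXGGGGXGGGXGGGXGGGGXGGGXGGGXGGGGXGGGXGGGXGGGXGGGGXGGGXGGGXGGGGXGGGXGGGXGGGGXGGGXGGGXGGGGXGGGXGGGXGGGXGGGGXGGGXGGGXGGGGXGGGXGGGXGGGGXGGGXGGGXGGGXGGGGXGGGXGGGXGGGGXGGGXGGGXGGGGXGGGXGGGXGGGXGGGGXGGGXGGGXGGGGXGGGXGGGXGGGGXGGGXGGGXGGGXGGGGXGGGXGGGXGGGGXGGGXGGGXGGGGXGGGXGGGXGGGGXGGGXGGGXGGGXGGGGXGGGXGGGXGGGGXGGGXGGGXGGGGXGGGXGGGXGGGXGGGGXGGGXGGGXGGGGXGGGXGGGXGGGGXGGGXGGGXGGGXGGGGXGGGXGGGXGGGGXGGGXGGGXGGGGXGGGXGGGXGGGGXGGGXGGGXGGGXGGGGXGGGXGGGXGGGGXGGGXGGGXGGGGXGGGXGGGXGGGXGGGGXGGGXGGGXGGGGXGGGXGGGXGGGGXGGGXGGGXGGGXGGGGXGGGXGGGXGGGGXGGGXGGGXGGGGXGGGXGGGXGGGGXGGGXGGGXGGGXGGGGXGGGXGGGXGGGGXGGGXGGGXGGGGXGGGXGGGXGGGXGGGGXGGGXGGGXGGGGXGGGXGGGXGGGGXGGGXGGGXGGGXGGGGXGGGXGGGXGGGGXGGGXGGGXGGGGXGGGXGGGXGGGXGGGGXGGGXGGGXGGGGXGGGXGGGXGGGGXGGGXGGGXGGGGXGGGXGGGXGGGXGGGGXGGGXGGGXGGGGXGGGXGGGXGGGGXGGGXGGGXGGGXGGGGXGGGXGGGXGGGGXGGGXGGGXGGGGXGGGXGGGXGGGXGGGGXGGGXGGGXGGGGXGGGXGGGXGGGGXGGGXGGGXGGGGXGGGXGGGXGGGXGGGGXGGGXGGGXGGGGXGGGXGGGXGGGGXGGGXGGGXGGGXGGGGXGGGXGGGXGGGGXGGGXGG
Count of 'X': 360


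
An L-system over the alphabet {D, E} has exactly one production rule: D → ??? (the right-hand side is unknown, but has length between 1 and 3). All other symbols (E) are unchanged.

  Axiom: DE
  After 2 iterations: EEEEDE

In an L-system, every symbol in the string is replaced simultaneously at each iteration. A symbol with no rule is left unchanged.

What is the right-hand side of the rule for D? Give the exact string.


Answer: EED

Derivation:
Trying D → EED:
  Step 0: DE
  Step 1: EEDE
  Step 2: EEEEDE
Matches the given result.


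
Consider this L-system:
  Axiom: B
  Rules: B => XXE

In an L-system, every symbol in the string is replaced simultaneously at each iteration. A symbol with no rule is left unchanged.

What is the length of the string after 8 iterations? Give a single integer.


Step 0: length = 1
Step 1: length = 3
Step 2: length = 3
Step 3: length = 3
Step 4: length = 3
Step 5: length = 3
Step 6: length = 3
Step 7: length = 3
Step 8: length = 3

Answer: 3


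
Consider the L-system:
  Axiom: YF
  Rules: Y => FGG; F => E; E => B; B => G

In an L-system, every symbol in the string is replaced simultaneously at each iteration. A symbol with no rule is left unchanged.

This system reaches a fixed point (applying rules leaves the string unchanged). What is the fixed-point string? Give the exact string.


Step 0: YF
Step 1: FGGE
Step 2: EGGB
Step 3: BGGG
Step 4: GGGG
Step 5: GGGG  (unchanged — fixed point at step 4)

Answer: GGGG


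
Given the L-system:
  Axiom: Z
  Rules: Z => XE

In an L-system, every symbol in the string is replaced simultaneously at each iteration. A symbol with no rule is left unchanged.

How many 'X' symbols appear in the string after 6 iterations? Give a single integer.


Step 0: Z  (0 'X')
Step 1: XE  (1 'X')
Step 2: XE  (1 'X')
Step 3: XE  (1 'X')
Step 4: XE  (1 'X')
Step 5: XE  (1 'X')
Step 6: XE  (1 'X')

Answer: 1


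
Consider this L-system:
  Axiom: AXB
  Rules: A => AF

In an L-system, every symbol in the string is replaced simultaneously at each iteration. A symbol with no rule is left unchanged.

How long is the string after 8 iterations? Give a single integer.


Step 0: length = 3
Step 1: length = 4
Step 2: length = 5
Step 3: length = 6
Step 4: length = 7
Step 5: length = 8
Step 6: length = 9
Step 7: length = 10
Step 8: length = 11

Answer: 11


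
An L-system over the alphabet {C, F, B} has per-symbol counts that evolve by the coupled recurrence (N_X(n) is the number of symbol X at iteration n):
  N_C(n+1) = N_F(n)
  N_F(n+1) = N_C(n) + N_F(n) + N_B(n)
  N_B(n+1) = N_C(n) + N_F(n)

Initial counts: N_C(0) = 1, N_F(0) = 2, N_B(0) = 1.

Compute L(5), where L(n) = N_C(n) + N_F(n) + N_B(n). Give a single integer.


Step 0: N_C=1, N_F=2, N_B=1, L=4
Step 1: N_C=2, N_F=4, N_B=3, L=9
Step 2: N_C=4, N_F=9, N_B=6, L=19
Step 3: N_C=9, N_F=19, N_B=13, L=41
Step 4: N_C=19, N_F=41, N_B=28, L=88
Step 5: N_C=41, N_F=88, N_B=60, L=189

Answer: 189


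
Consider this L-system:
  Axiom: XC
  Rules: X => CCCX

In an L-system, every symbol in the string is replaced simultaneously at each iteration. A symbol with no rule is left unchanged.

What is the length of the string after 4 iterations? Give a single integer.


Answer: 14

Derivation:
Step 0: length = 2
Step 1: length = 5
Step 2: length = 8
Step 3: length = 11
Step 4: length = 14


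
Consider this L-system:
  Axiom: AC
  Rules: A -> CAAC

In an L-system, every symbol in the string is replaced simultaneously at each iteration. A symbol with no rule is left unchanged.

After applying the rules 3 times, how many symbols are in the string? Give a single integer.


Answer: 23

Derivation:
Step 0: length = 2
Step 1: length = 5
Step 2: length = 11
Step 3: length = 23


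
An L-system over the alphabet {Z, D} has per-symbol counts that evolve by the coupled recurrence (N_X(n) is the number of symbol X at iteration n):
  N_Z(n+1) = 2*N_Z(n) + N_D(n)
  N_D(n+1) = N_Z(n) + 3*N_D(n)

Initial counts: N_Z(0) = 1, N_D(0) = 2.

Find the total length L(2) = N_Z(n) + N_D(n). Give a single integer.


Step 0: N_Z=1, N_D=2, L=3
Step 1: N_Z=4, N_D=7, L=11
Step 2: N_Z=15, N_D=25, L=40

Answer: 40


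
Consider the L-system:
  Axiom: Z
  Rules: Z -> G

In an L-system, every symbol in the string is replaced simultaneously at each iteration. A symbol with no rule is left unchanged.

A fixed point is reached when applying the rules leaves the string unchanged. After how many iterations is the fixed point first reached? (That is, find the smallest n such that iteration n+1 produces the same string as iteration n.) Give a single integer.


Answer: 1

Derivation:
Step 0: Z
Step 1: G
Step 2: G  (unchanged — fixed point at step 1)


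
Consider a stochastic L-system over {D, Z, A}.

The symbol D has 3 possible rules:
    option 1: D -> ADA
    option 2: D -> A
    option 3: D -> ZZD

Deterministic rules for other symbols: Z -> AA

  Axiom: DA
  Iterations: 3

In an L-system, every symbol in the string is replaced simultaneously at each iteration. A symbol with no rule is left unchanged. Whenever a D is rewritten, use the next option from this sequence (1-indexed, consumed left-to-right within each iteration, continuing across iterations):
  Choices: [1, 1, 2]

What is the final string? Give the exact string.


Step 0: DA
Step 1: ADAA  (used choices [1])
Step 2: AADAAA  (used choices [1])
Step 3: AAAAAA  (used choices [2])

Answer: AAAAAA


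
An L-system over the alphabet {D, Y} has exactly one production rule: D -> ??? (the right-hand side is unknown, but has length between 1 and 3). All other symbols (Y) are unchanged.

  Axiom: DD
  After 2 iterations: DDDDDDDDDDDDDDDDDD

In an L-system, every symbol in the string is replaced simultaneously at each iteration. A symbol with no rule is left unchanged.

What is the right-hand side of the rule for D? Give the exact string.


Answer: DDD

Derivation:
Trying D -> DDD:
  Step 0: DD
  Step 1: DDDDDD
  Step 2: DDDDDDDDDDDDDDDDDD
Matches the given result.


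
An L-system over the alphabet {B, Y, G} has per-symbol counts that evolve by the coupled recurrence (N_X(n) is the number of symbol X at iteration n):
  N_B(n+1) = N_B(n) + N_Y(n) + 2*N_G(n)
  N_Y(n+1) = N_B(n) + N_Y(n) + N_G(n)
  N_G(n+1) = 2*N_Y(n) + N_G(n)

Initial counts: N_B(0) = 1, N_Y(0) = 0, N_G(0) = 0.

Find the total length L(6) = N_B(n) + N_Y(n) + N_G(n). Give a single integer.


Answer: 652

Derivation:
Step 0: N_B=1, N_Y=0, N_G=0, L=1
Step 1: N_B=1, N_Y=1, N_G=0, L=2
Step 2: N_B=2, N_Y=2, N_G=2, L=6
Step 3: N_B=8, N_Y=6, N_G=6, L=20
Step 4: N_B=26, N_Y=20, N_G=18, L=64
Step 5: N_B=82, N_Y=64, N_G=58, L=204
Step 6: N_B=262, N_Y=204, N_G=186, L=652


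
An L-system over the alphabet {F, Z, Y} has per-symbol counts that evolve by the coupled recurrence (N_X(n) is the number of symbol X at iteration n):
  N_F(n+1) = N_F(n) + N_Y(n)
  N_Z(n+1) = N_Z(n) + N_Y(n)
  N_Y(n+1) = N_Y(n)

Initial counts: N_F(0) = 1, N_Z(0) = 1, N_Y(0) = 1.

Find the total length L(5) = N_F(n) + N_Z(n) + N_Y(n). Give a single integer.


Answer: 13

Derivation:
Step 0: N_F=1, N_Z=1, N_Y=1, L=3
Step 1: N_F=2, N_Z=2, N_Y=1, L=5
Step 2: N_F=3, N_Z=3, N_Y=1, L=7
Step 3: N_F=4, N_Z=4, N_Y=1, L=9
Step 4: N_F=5, N_Z=5, N_Y=1, L=11
Step 5: N_F=6, N_Z=6, N_Y=1, L=13


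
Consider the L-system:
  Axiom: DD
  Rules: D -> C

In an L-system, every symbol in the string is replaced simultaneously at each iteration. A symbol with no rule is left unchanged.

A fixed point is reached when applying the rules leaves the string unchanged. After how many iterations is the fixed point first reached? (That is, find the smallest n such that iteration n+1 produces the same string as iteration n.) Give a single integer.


Answer: 1

Derivation:
Step 0: DD
Step 1: CC
Step 2: CC  (unchanged — fixed point at step 1)


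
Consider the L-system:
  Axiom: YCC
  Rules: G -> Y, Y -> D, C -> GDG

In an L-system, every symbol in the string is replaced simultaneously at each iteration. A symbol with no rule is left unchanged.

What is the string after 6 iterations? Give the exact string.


Step 0: YCC
Step 1: DGDGGDG
Step 2: DYDYYDY
Step 3: DDDDDDD
Step 4: DDDDDDD
Step 5: DDDDDDD
Step 6: DDDDDDD

Answer: DDDDDDD


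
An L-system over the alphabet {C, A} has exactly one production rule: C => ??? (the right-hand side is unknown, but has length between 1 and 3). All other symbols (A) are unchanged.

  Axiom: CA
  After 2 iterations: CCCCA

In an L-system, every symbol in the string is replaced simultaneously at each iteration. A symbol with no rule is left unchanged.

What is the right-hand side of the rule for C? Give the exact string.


Answer: CC

Derivation:
Trying C => CC:
  Step 0: CA
  Step 1: CCA
  Step 2: CCCCA
Matches the given result.


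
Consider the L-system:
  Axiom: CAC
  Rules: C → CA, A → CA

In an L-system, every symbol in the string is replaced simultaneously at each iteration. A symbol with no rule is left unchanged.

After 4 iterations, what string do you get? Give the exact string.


Answer: CACACACACACACACACACACACACACACACACACACACACACACACA

Derivation:
Step 0: CAC
Step 1: CACACA
Step 2: CACACACACACA
Step 3: CACACACACACACACACACACACA
Step 4: CACACACACACACACACACACACACACACACACACACACACACACACA


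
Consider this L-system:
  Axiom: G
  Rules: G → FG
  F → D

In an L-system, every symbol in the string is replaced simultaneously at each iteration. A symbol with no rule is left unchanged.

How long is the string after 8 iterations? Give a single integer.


Step 0: length = 1
Step 1: length = 2
Step 2: length = 3
Step 3: length = 4
Step 4: length = 5
Step 5: length = 6
Step 6: length = 7
Step 7: length = 8
Step 8: length = 9

Answer: 9


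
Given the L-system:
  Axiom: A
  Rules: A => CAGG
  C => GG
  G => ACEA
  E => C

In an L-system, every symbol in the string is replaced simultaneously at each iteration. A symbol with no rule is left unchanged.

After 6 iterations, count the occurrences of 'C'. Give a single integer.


Answer: 345

Derivation:
Final string: ACEAACEAGGCAGGACEAACEACAGGGGCCAGGCAGGGGCCAGGCAGGGGCCAGGCAGGGGCCAGGACEAACEAACEAACEAGGCAGGACEAACEACAGGGGCCAGGCAGGGGCCAGGACEAACEAGGCAGGACEAACEACAGGGGCCAGGCAGGGGCCAGGCAGGGGCCAGGCAGGGGCCAGGACEAACEAACEAACEAGGCAGGACEAACEACAGGGGCCAGGCAGGGGCCAGGGGCAGGACEAACEAACEAACEAGGGGCAGGACEAACEAGGCAGGACEAACEAACEAACEAGGGGCAGGACEAACEACAGGGGCCAGGCAGGGGCCAGGACEAACEAGGCAGGACEAACEACAGGGGCCAGGCAGGGGCCAGGGGCAGGACEAACEAACEAACEAGGGGCAGGACEAACEAGGCAGGACEAACEAACEAACEAGGGGCAGGACEAACEAACEAACEAGGCAGGACEAACEACAGGGGCCAGGCAGGGGCCAGGCAGGGGCCAGGCAGGGGCCAGGACEAACEAACEAACEAGGCAGGACEAACEACAGGGGCCAGGCAGGGGCCAGGACEAACEAGGCAGGACEAACEACAGGGGCCAGGCAGGGGCCAGGCAGGGGCCAGGCAGGGGCCAGGACEAACEAACEAACEAGGCAGGACEAACEACAGGGGCCAGGCAGGGGCCAGGCAGGGGCCAGGCAGGGGCCAGGACEAACEAGGCAGGACEAACEACAGGGGCCAGGCAGGGGCCAGGGGCAGGACEAACEAACEAACEAGGGGCAGGACEAACEAGGCAGGACEAACEAACEAACEAGGGGCAGGACEAACEAGGCAGGACEAACEAACEAACEAGGGGCAGGACEAACEAGGCAGGACEAACEAACEAACEAGGGGCAGGACEAACEACAGGGGCCAGGCAGGGGCCAGGCAGGGGCCAGGCAGGGGCCAGGACEAACEAGGCAGGACEAACEACAGGGGCCAGGCAGGGGCCAGGGGCAGGACEAACEAACEAACEAGGGGCAGGACEAACEAGGCAGGACEAACEAACEAACEAGGGGCAGGACEAACEACAGGGGCCAGGCAGGGGCCAGGACEAACEAGGCAGGACEAACEACAGGGGCCAGGCAGGGGCCAGGGGCAGGACEAACEAACEAACEAGGGGCAGGACEAACEAGGCAGGACEAACEAACEAACEAGGGGCAGGACEAACEAGGCAGGACEAACEAACEAACEAGGGGCAGGACEAACEAGGCAGGACEAACEAACEAACEAGGGGCAGGACEAACEACAGGGGCCAGGCAGGGGCCAGGCAGGGGCCAGGCAGGGGCCAGGACEAACEAGGCAGGACEAACEACAGGGGCCAGGCAGGGGCCAGGGGCAGGACEAACEAACEAACEAGGGGCAGGACEAACEAGGCAGGACEAACEAACEAACEAGGGGCAGGACEAACEA
Count of 'C': 345
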